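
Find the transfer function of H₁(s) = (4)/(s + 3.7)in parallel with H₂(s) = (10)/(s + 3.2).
Parallel: H = H₁ + H₂ = (n₁·d₂ + n₂·d₁)/(d₁·d₂).
n₁·d₂ = 4*s + 12.8. n₂·d₁ = 10*s + 37. Sum = 14*s + 49.8. d₁·d₂ = s^2 + 6.9*s + 11.84.
H(s) = (14*s + 49.8)/(s^2 + 6.9*s + 11.84)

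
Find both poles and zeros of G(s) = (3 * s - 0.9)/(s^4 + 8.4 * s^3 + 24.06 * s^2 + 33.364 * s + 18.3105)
Set denominator = 0: s^4 + 8.4*s^3 + 24.06*s^2 + 33.364*s + 18.3105 = (s + 1.3)(s + 4.5)(s^2 + 2.6*s + 3.13) = 0 → Poles: -1.3, -1.3 + 1.2j, -1.3 - 1.2j, -4.5
Set numerator = 0: 3*s - 0.9 = 0 → Zeros: 0.3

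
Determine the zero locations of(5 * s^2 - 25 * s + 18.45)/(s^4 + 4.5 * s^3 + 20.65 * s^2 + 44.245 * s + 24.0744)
Set numerator = 0: 5*s^2 - 25*s + 18.45 = 5*(s - 4.1)(s - 0.9) = 0 → Zeros: 0.9, 4.1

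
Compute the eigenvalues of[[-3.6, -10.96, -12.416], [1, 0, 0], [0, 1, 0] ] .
Eigenvalues solve det(λI - A) = 0.
Characteristic polynomial: λ^3 + 3.6*λ^2 + 10.96*λ + 12.416 = 0.
Factor: (λ + 1.6)(λ^2 + 2*λ + 7.76) = 0.
Roots: -1 + 2.6j, -1 - 2.6j, -1.6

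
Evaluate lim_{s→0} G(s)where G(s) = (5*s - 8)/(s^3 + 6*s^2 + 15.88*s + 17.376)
DC gain = G(0) = num(0)/den(0) = -8/17.376 = -0.4604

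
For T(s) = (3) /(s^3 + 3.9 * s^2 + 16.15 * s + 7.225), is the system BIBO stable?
Denominator: s^3 + 3.9*s^2 + 16.15*s + 7.225 = (s + 0.5)(s^2 + 3.4*s + 14.45). Poles: -0.5, -1.7 + 3.4j, -1.7 - 3.4j. All Re(p)<0: Yes (stable)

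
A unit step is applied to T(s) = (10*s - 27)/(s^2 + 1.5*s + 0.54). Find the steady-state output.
FVT: lim_{t→∞} y(t) = lim_{s→0} s*Y(s) where Y(s) = T(s)/s.
= lim_{s→0} T(s) = T(0) = num(0)/den(0) = -27/0.54 = -50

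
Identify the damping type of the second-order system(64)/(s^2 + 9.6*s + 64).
Standard form: ωn²/(s²+2ζωn·s+ωn²) gives ωn=8, ζ=0.6.
Underdamped (ζ = 0.6 < 1)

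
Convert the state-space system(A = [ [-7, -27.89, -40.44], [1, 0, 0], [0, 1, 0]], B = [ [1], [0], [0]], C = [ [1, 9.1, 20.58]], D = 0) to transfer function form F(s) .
F(s) = C(sI - A)⁻¹B + D.
Characteristic polynomial det(sI - A) = s^3 + 7*s^2 + 27.89*s + 40.44.
Numerator from C·adj(sI-A)·B + D·det(sI-A) = s^2 + 9.1*s + 20.58.
F(s) = (s^2 + 9.1*s + 20.58)/(s^3 + 7*s^2 + 27.89*s + 40.44)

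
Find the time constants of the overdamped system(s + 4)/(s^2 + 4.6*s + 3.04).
Overdamped: real poles at -0.8, -3.8. τ = -1/pole → τ₁ = 1.25, τ₂ = 0.2632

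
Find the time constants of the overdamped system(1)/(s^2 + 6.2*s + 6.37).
Overdamped: real poles at -1.3, -4.9. τ = -1/pole → τ₁ = 0.7692, τ₂ = 0.2041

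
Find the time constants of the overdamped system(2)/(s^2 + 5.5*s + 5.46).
Overdamped: real poles at -1.3, -4.2. τ = -1/pole → τ₁ = 0.7692, τ₂ = 0.2381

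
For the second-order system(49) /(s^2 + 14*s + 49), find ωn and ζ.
Standard form: ωn²/(s²+2ζωn·s+ωn²).
const=49=ωn² → ωn=7, s coeff=14=2ζωn → ζ=1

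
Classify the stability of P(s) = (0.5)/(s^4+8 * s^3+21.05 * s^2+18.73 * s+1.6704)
Denominator: s^4 + 8*s^3 + 21.05*s^2 + 18.73*s + 1.6704 = (s + 0.1)(s + 2.9)(s + 3.2)(s + 1.8). Poles: -0.1, -1.8, -2.9, -3.2. Stable (all poles in LHP)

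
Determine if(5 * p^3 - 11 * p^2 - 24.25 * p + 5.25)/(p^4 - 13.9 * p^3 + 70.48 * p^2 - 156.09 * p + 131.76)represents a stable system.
Denominator: p^4 - 13.9*p^3 + 70.48*p^2 - 156.09*p + 131.76 = (p - 4.8)(p - 4.5)(p^2 - 4.6*p + 6.1). Poles: 2.3 + 0.9j, 2.3 - 0.9j, 4.5, 4.8. All Re(p)<0: No (unstable)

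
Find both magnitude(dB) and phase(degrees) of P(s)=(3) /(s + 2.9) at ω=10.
Substitute s = j*10: P(j10) = 0.0802509 - 0.276727j.
|P| = 20*log₁₀(sqrt(Re²+Im²)) = -10.81 dB.
∠P = atan2(Im, Re) = -73.83°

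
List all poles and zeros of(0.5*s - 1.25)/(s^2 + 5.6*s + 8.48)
Set denominator = 0: s^2 + 5.6*s + 8.48 = 0 → Poles: -2.8 + 0.8j, -2.8 - 0.8j
Set numerator = 0: 0.5*s - 1.25 = 0 → Zeros: 2.5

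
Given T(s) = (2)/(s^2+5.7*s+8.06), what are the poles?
Set denominator = 0: s^2 + 5.7*s + 8.06 = (s + 3.1)(s + 2.6) = 0 → Poles: -2.6, -3.1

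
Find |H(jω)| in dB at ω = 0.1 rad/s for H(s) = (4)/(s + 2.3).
Substitute s = j*0.1: H(j0.1) = 1.73585 - 0.0754717j.
|H(j0.1)| = sqrt(Re² + Im²) = 1.737.
20*log₁₀(1.737) = 4.80 dB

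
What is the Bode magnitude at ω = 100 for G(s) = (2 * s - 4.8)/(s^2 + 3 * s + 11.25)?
Substitute s = j*100: G(j100) = 0.00108092 - 0.0199901j.
|G(j100)| = sqrt(Re² + Im²) = 0.02002.
20*log₁₀(0.02002) = -33.97 dB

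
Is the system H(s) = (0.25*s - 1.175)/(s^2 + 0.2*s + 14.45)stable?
Denominator: s^2 + 0.2*s + 14.45. Poles: -0.1 + 3.8j, -0.1 - 3.8j. All Re(p)<0: Yes (stable)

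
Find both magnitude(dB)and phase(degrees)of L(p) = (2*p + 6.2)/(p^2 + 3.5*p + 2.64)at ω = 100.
Substitute p = j*100: L(j100) = 8.01078e-05 - 0.0200025j.
|L| = 20*log₁₀(sqrt(Re²+Im²)) = -33.98 dB.
∠L = atan2(Im, Re) = -89.77°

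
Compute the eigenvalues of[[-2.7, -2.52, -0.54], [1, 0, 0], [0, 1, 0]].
Eigenvalues solve det(λI - A) = 0.
Characteristic polynomial: λ^3 + 2.7*λ^2 + 2.52*λ + 0.54 = 0.
Factor: (λ + 0.3)(λ^2 + 2.4*λ + 1.8) = 0.
Roots: -0.3, -1.2 + 0.6j, -1.2 - 0.6j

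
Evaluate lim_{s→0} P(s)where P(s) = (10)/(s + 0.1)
DC gain = P(0) = num(0)/den(0) = 10/0.1 = 100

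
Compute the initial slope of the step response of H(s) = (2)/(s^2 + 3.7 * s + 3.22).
IVT: y'(0⁺) = lim_{s→∞} s²·Y(s) = lim_{s→∞} s·H(s).
deg(num) = 0, deg(den) = 2, relative degree = 2 ≥ 2, so s·H(s) → 0. Initial slope = 0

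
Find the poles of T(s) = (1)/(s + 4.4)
Set denominator = 0: s + 4.4 = 0 → Poles: -4.4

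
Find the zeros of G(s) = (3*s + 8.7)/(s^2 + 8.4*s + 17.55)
Set numerator = 0: 3*s + 8.7 = 0 → Zeros: -2.9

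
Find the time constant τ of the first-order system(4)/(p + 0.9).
First-order system: τ = -1/pole. Pole = -0.9. τ = -1/(-0.9) = 1.111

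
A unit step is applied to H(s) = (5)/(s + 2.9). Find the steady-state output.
FVT: lim_{t→∞} y(t) = lim_{s→0} s*Y(s) where Y(s) = H(s)/s.
= lim_{s→0} H(s) = H(0) = num(0)/den(0) = 5/2.9 = 1.724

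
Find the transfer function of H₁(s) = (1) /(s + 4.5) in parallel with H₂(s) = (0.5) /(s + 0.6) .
Parallel: H = H₁ + H₂ = (n₁·d₂ + n₂·d₁)/(d₁·d₂).
n₁·d₂ = s + 0.6. n₂·d₁ = 0.5*s + 2.25. Sum = 1.5*s + 2.85. d₁·d₂ = s^2 + 5.1*s + 2.7.
H(s) = (1.5*s + 2.85)/(s^2 + 5.1*s + 2.7)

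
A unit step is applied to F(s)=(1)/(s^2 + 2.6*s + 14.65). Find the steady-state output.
FVT: lim_{t→∞} y(t) = lim_{s→0} s*Y(s) where Y(s) = F(s)/s.
= lim_{s→0} F(s) = F(0) = num(0)/den(0) = 1/14.65 = 0.06826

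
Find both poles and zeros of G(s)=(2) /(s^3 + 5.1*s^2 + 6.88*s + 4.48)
Set denominator = 0: s^3 + 5.1*s^2 + 6.88*s + 4.48 = (s + 3.5)(s^2 + 1.6*s + 1.28) = 0 → Poles: -0.8 + 0.8j, -0.8 - 0.8j, -3.5
Numerator is a nonzero constant (2) → Zeros: none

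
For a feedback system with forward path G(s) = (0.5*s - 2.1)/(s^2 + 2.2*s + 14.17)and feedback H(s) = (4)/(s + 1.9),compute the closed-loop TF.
Closed-loop T = G/(1+GH).
Numerator: G_num * H_den = 0.5*s^2 - 1.15*s - 3.99.
Denominator: G_den * H_den + G_num * H_num = (s^3 + 4.1*s^2 + 18.35*s + 26.923) + (2*s - 8.4) = s^3 + 4.1*s^2 + 20.35*s + 18.523.
T(s) = (0.5*s^2 - 1.15*s - 3.99)/(s^3 + 4.1*s^2 + 20.35*s + 18.523)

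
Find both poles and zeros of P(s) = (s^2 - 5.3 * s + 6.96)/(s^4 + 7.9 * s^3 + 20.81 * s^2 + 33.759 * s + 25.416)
Set denominator = 0: s^4 + 7.9*s^3 + 20.81*s^2 + 33.759*s + 25.416 = (s + 4.8)(s + 1.5)(s^2 + 1.6*s + 3.53) = 0 → Poles: -0.8 + 1.7j, -0.8 - 1.7j, -1.5, -4.8
Set numerator = 0: s^2 - 5.3*s + 6.96 = (s - 2.4)(s - 2.9) = 0 → Zeros: 2.4, 2.9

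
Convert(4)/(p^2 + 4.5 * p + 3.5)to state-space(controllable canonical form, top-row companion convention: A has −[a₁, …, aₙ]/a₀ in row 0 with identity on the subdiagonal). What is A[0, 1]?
Reachable canonical form for den = p^2 + 4.5*p + 3.5: top row of A = -[a₁,a₂,...,aₙ]/a₀, ones on the subdiagonal, zeros elsewhere.
A = [[-4.5, -3.5], [1, 0]].
A[0,1] = -3.5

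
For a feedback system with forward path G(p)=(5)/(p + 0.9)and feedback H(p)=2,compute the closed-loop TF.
Closed-loop T = G/(1+GH).
Numerator: G_num * H_den = 5.
Denominator: G_den * H_den + G_num * H_num = (p + 0.9) + (10) = p + 10.9.
T(p) = (5)/(p + 10.9)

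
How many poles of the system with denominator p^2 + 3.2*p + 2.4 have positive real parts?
p^2 + 3.2*p + 2.4 = (p + 1.2)(p + 2). Poles: -1.2, -2. RHP poles (Re>0): 0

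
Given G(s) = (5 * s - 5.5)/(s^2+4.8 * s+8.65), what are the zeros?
Set numerator = 0: 5*s - 5.5 = 0 → Zeros: 1.1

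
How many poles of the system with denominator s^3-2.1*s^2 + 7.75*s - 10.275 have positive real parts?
s^3 - 2.1*s^2 + 7.75*s - 10.275 = (s - 1.5)(s^2 - 0.6*s + 6.85). Poles: 0.3 + 2.6j, 0.3 - 2.6j, 1.5. RHP poles (Re>0): 3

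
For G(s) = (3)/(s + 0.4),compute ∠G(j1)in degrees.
Substitute s = j*1: G(j1) = 1.03448 - 2.58621j.
∠G(j1) = atan2(Im, Re) = atan2(-2.58621, 1.03448) = -68.20°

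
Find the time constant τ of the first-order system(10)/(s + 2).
First-order system: τ = -1/pole. Pole = -2. τ = -1/(-2) = 0.5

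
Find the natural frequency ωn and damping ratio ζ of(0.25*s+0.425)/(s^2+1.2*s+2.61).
Underdamped: complex pole -0.6 + 1.5j. ωn = |pole| = 1.616, ζ = -Re(pole)/ωn = 0.3714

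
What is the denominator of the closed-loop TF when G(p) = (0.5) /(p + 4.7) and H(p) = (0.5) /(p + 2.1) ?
Characteristic poly = G_den * H_den + G_num * H_num = (p^2 + 6.8*p + 9.87) + (0.25) = p^2 + 6.8*p + 10.12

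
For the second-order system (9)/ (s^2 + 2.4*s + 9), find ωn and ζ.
Standard form: ωn²/(s²+2ζωn·s+ωn²).
const=9=ωn² → ωn=3, s coeff=2.4=2ζωn → ζ=0.4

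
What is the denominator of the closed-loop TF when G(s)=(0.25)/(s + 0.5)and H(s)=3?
Characteristic poly = G_den * H_den + G_num * H_num = (s + 0.5) + (0.75) = s + 1.25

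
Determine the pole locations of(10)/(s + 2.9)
Set denominator = 0: s + 2.9 = 0 → Poles: -2.9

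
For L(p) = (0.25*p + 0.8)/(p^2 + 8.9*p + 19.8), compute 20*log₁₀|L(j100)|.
Substitute p = j*100: L(j100) = 0.000142095 - 0.00249229j.
|L(j100)| = sqrt(Re² + Im²) = 0.002496.
20*log₁₀(0.002496) = -52.05 dB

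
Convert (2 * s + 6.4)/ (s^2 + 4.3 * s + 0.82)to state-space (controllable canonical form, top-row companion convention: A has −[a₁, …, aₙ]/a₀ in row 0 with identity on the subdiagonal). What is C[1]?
Reachable canonical form: C = numerator coefficients (right-aligned, zero-padded to length n).
num = 2*s + 6.4, C = [[2, 6.4]].
C[1] = 6.4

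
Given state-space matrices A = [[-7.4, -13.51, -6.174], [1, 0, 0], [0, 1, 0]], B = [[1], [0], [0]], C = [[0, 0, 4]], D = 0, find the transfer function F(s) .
F(s) = C(sI - A)⁻¹B + D.
Characteristic polynomial det(sI - A) = s^3 + 7.4*s^2 + 13.51*s + 6.174.
Numerator from C·adj(sI-A)·B + D·det(sI-A) = 4.
F(s) = (4)/(s^3 + 7.4*s^2 + 13.51*s + 6.174)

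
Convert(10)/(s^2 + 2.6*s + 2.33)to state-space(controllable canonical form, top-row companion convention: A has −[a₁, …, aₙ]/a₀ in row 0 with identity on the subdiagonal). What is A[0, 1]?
Reachable canonical form for den = s^2 + 2.6*s + 2.33: top row of A = -[a₁,a₂,...,aₙ]/a₀, ones on the subdiagonal, zeros elsewhere.
A = [[-2.6, -2.33], [1, 0]].
A[0,1] = -2.33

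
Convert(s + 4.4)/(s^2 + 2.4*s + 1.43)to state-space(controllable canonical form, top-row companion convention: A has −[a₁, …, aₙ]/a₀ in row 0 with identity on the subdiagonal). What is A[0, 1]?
Reachable canonical form for den = s^2 + 2.4*s + 1.43: top row of A = -[a₁,a₂,...,aₙ]/a₀, ones on the subdiagonal, zeros elsewhere.
A = [[-2.4, -1.43], [1, 0]].
A[0,1] = -1.43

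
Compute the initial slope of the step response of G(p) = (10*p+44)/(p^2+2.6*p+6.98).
IVT: y'(0⁺) = lim_{p→∞} p²·Y(p) = lim_{p→∞} p·G(p).
deg(num) = 1, deg(den) = 2, relative degree = 1, so p·G(p) → (leading num)/(leading den) = 10/1 = 10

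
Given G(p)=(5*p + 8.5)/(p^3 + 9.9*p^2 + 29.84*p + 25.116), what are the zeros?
Set numerator = 0: 5*p + 8.5 = 0 → Zeros: -1.7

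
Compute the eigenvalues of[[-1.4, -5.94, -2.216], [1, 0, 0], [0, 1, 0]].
Eigenvalues solve det(λI - A) = 0.
Characteristic polynomial: λ^3 + 1.4*λ^2 + 5.94*λ + 2.216 = 0.
Factor: (λ + 0.4)(λ^2 + λ + 5.54) = 0.
Roots: -0.4, -0.5 + 2.3j, -0.5 - 2.3j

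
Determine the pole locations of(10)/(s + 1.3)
Set denominator = 0: s + 1.3 = 0 → Poles: -1.3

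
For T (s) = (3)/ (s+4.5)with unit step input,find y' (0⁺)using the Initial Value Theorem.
IVT: y'(0⁺) = lim_{s→∞} s²·Y(s) = lim_{s→∞} s·T(s).
deg(num) = 0, deg(den) = 1, relative degree = 1, so s·T(s) → (leading num)/(leading den) = 3/1 = 3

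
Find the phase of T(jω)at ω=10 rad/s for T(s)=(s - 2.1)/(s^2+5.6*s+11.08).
Substitute s = j*10: T(j10) = 0.0676218 - 0.0698738j.
∠T(j10) = atan2(Im, Re) = atan2(-0.0698738, 0.0676218) = -45.94°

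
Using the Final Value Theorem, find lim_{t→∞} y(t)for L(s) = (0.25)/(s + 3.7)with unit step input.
FVT: lim_{t→∞} y(t) = lim_{s→0} s*Y(s) where Y(s) = L(s)/s.
= lim_{s→0} L(s) = L(0) = num(0)/den(0) = 0.25/3.7 = 0.06757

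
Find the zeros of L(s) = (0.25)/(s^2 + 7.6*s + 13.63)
Numerator is a nonzero constant (0.25) → Zeros: none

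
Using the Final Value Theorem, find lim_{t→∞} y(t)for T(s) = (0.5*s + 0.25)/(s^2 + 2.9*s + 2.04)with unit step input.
FVT: lim_{t→∞} y(t) = lim_{s→0} s*Y(s) where Y(s) = T(s)/s.
= lim_{s→0} T(s) = T(0) = num(0)/den(0) = 0.25/2.04 = 0.1225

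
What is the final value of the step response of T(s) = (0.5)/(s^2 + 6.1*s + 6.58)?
FVT: lim_{t→∞} y(t) = lim_{s→0} s*Y(s) where Y(s) = T(s)/s.
= lim_{s→0} T(s) = T(0) = num(0)/den(0) = 0.5/6.58 = 0.07599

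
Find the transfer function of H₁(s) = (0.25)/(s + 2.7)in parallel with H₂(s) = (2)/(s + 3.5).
Parallel: H = H₁ + H₂ = (n₁·d₂ + n₂·d₁)/(d₁·d₂).
n₁·d₂ = 0.25*s + 0.875. n₂·d₁ = 2*s + 5.4. Sum = 2.25*s + 6.275. d₁·d₂ = s^2 + 6.2*s + 9.45.
H(s) = (2.25*s + 6.275)/(s^2 + 6.2*s + 9.45)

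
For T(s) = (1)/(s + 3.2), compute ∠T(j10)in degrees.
Substitute s = j*10: T(j10) = 0.0290276 - 0.0907112j.
∠T(j10) = atan2(Im, Re) = atan2(-0.0907112, 0.0290276) = -72.26°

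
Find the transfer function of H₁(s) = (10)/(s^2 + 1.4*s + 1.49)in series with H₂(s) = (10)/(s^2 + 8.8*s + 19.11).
Series: H = H₁ · H₂ = (n₁·n₂)/(d₁·d₂).
Num: n₁·n₂ = 100. Den: d₁·d₂ = s^4 + 10.2*s^3 + 32.92*s^2 + 39.866*s + 28.4739.
H(s) = (100)/(s^4 + 10.2*s^3 + 32.92*s^2 + 39.866*s + 28.4739)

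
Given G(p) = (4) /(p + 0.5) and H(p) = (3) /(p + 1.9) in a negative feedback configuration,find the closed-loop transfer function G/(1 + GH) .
Closed-loop T = G/(1+GH).
Numerator: G_num * H_den = 4*p + 7.6.
Denominator: G_den * H_den + G_num * H_num = (p^2 + 2.4*p + 0.95) + (12) = p^2 + 2.4*p + 12.95.
T(p) = (4*p + 7.6)/(p^2 + 2.4*p + 12.95)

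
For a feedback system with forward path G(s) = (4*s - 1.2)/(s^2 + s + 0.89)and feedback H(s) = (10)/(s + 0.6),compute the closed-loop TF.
Closed-loop T = G/(1+GH).
Numerator: G_num * H_den = 4*s^2 + 1.2*s - 0.72.
Denominator: G_den * H_den + G_num * H_num = (s^3 + 1.6*s^2 + 1.49*s + 0.534) + (40*s - 12) = s^3 + 1.6*s^2 + 41.49*s - 11.466.
T(s) = (4*s^2 + 1.2*s - 0.72)/(s^3 + 1.6*s^2 + 41.49*s - 11.466)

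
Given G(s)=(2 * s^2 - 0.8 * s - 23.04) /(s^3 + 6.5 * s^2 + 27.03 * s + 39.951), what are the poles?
Set denominator = 0: s^3 + 6.5*s^2 + 27.03*s + 39.951 = (s + 2.3)(s^2 + 4.2*s + 17.37) = 0 → Poles: -2.1 + 3.6j, -2.1 - 3.6j, -2.3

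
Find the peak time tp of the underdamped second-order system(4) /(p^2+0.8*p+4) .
Standard form: ωn²/(p²+2ζωn·p+ωn²) → ωn = 2, ζ = 0.2.
ωd = ωn·√(1-ζ²) = 2·√(1-0.2²) = 1.96.
tp = π/ωd = π/1.96 = 1.603 s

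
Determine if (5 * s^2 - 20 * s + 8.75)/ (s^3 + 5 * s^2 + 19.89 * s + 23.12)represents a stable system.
Denominator: s^3 + 5*s^2 + 19.89*s + 23.12 = (s + 1.6)(s^2 + 3.4*s + 14.45). Poles: -1.6, -1.7 + 3.4j, -1.7 - 3.4j. All Re(p)<0: Yes (stable)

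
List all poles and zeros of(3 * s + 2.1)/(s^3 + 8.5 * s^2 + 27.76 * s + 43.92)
Set denominator = 0: s^3 + 8.5*s^2 + 27.76*s + 43.92 = (s + 4.5)(s^2 + 4*s + 9.76) = 0 → Poles: -2 + 2.4j, -2 - 2.4j, -4.5
Set numerator = 0: 3*s + 2.1 = 0 → Zeros: -0.7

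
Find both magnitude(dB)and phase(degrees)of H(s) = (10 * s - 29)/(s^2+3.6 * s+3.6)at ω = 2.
Substitute s = j*2: H(j2) = 2.99231 + 3.86154j.
|H| = 20*log₁₀(sqrt(Re²+Im²)) = 13.78 dB.
∠H = atan2(Im, Re) = 52.23°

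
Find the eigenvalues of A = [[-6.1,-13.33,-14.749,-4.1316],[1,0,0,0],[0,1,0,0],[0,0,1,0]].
Eigenvalues solve det(λI - A) = 0.
Characteristic polynomial: λ^4 + 6.1*λ^3 + 13.33*λ^2 + 14.749*λ + 4.1316 = 0.
Factor: (λ + 0.4)(λ + 3.3)(λ^2 + 2.4*λ + 3.13) = 0.
Roots: -0.4, -1.2 + 1.3j, -1.2 - 1.3j, -3.3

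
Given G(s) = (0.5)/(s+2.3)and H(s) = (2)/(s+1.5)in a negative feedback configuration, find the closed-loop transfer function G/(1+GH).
Closed-loop T = G/(1+GH).
Numerator: G_num * H_den = 0.5*s + 0.75.
Denominator: G_den * H_den + G_num * H_num = (s^2 + 3.8*s + 3.45) + (1) = s^2 + 3.8*s + 4.45.
T(s) = (0.5*s + 0.75)/(s^2 + 3.8*s + 4.45)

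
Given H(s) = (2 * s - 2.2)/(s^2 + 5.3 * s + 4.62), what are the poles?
Set denominator = 0: s^2 + 5.3*s + 4.62 = (s + 4.2)(s + 1.1) = 0 → Poles: -1.1, -4.2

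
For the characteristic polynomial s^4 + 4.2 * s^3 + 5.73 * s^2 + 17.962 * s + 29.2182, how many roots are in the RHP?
s^4 + 4.2*s^3 + 5.73*s^2 + 17.962*s + 29.2182 = (s + 1.9)(s + 3.3)(s^2 - s + 4.66). Poles: -1.9, -3.3, 0.5 + 2.1j, 0.5 - 2.1j. RHP poles (Re>0): 2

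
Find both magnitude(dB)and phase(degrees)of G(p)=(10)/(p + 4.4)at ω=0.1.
Substitute p = j*0.1: G(j0.1) = 2.27155 - 0.0516262j.
|G| = 20*log₁₀(sqrt(Re²+Im²)) = 7.13 dB.
∠G = atan2(Im, Re) = -1.30°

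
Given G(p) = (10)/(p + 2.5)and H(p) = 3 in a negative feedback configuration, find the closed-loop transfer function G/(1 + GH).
Closed-loop T = G/(1+GH).
Numerator: G_num * H_den = 10.
Denominator: G_den * H_den + G_num * H_num = (p + 2.5) + (30) = p + 32.5.
T(p) = (10)/(p + 32.5)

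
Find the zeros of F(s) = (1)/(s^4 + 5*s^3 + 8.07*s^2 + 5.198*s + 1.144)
Numerator is a nonzero constant (1) → Zeros: none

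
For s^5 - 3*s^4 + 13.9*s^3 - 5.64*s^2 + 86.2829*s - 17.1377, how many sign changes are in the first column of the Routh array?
Routh array:
s^5: [1, 13.9, 86.2829]; s^4: [-3, -5.64, -17.1377]; s^3: [12.02, 80.5703]; s^2: [14.4691, -17.1377]; s^1: [94.8073]; s^0: [-17.1377]
First column: [1, -3, 12.02, 14.4691, 94.8073, -17.1377]. Sign changes = 3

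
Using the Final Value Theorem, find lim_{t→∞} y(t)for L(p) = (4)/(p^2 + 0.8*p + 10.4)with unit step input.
FVT: lim_{t→∞} y(t) = lim_{p→0} p*Y(p) where Y(p) = L(p)/p.
= lim_{p→0} L(p) = L(0) = num(0)/den(0) = 4/10.4 = 0.3846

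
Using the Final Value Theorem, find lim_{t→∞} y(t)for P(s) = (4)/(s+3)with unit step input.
FVT: lim_{t→∞} y(t) = lim_{s→0} s*Y(s) where Y(s) = P(s)/s.
= lim_{s→0} P(s) = P(0) = num(0)/den(0) = 4/3 = 1.333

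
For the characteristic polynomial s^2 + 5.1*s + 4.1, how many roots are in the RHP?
s^2 + 5.1*s + 4.1 = (s + 1)(s + 4.1). Poles: -1, -4.1. RHP poles (Re>0): 0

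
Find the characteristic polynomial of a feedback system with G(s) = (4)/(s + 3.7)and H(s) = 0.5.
Characteristic poly = G_den * H_den + G_num * H_num = (s + 3.7) + (2) = s + 5.7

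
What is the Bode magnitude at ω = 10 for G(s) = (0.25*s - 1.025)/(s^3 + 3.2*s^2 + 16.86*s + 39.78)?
Substitute s = j*10: G(j10) = -0.00232709 - 0.0020172j.
|G(j10)| = sqrt(Re² + Im²) = 0.00308.
20*log₁₀(0.00308) = -50.23 dB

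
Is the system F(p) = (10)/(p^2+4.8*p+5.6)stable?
Denominator: p^2 + 4.8*p + 5.6 = (p + 2.8)(p + 2). Poles: -2, -2.8. All Re(p)<0: Yes (stable)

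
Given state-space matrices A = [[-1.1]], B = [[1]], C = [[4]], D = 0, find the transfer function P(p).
P(p) = C(pI - A)⁻¹B + D.
Characteristic polynomial det(pI - A) = p + 1.1.
Numerator from C·adj(pI-A)·B + D·det(pI-A) = 4.
P(p) = (4)/(p + 1.1)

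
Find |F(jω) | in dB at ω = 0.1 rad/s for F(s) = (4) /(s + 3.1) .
Substitute s = j*0.1: F(j0.1) = 1.28898 - 0.04158j.
|F(j0.1)| = sqrt(Re² + Im²) = 1.29.
20*log₁₀(1.29) = 2.21 dB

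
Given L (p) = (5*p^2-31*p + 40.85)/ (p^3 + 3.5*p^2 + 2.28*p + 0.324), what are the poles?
Set denominator = 0: p^3 + 3.5*p^2 + 2.28*p + 0.324 = (p + 2.7)(p + 0.6)(p + 0.2) = 0 → Poles: -0.2, -0.6, -2.7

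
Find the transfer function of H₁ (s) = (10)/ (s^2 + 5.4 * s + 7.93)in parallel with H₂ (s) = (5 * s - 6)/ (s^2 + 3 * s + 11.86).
Parallel: H = H₁ + H₂ = (n₁·d₂ + n₂·d₁)/(d₁·d₂).
n₁·d₂ = 10*s^2 + 30*s + 118.6. n₂·d₁ = 5*s^3 + 21*s^2 + 7.25*s - 47.58. Sum = 5*s^3 + 31*s^2 + 37.25*s + 71.02. d₁·d₂ = s^4 + 8.4*s^3 + 35.99*s^2 + 87.834*s + 94.0498.
H(s) = (5*s^3 + 31*s^2 + 37.25*s + 71.02)/(s^4 + 8.4*s^3 + 35.99*s^2 + 87.834*s + 94.0498)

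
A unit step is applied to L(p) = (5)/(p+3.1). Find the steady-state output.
FVT: lim_{t→∞} y(t) = lim_{p→0} p*Y(p) where Y(p) = L(p)/p.
= lim_{p→0} L(p) = L(0) = num(0)/den(0) = 5/3.1 = 1.613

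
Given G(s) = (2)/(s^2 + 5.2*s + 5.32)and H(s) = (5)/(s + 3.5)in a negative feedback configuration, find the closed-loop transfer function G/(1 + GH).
Closed-loop T = G/(1+GH).
Numerator: G_num * H_den = 2*s + 7.
Denominator: G_den * H_den + G_num * H_num = (s^3 + 8.7*s^2 + 23.52*s + 18.62) + (10) = s^3 + 8.7*s^2 + 23.52*s + 28.62.
T(s) = (2*s + 7)/(s^3 + 8.7*s^2 + 23.52*s + 28.62)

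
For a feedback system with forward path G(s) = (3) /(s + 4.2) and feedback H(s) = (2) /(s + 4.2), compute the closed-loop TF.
Closed-loop T = G/(1+GH).
Numerator: G_num * H_den = 3*s + 12.6.
Denominator: G_den * H_den + G_num * H_num = (s^2 + 8.4*s + 17.64) + (6) = s^2 + 8.4*s + 23.64.
T(s) = (3*s + 12.6)/(s^2 + 8.4*s + 23.64)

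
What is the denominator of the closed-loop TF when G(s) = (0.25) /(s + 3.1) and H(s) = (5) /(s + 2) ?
Characteristic poly = G_den * H_den + G_num * H_num = (s^2 + 5.1*s + 6.2) + (1.25) = s^2 + 5.1*s + 7.45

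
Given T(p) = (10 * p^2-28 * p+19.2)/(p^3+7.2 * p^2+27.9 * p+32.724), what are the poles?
Set denominator = 0: p^3 + 7.2*p^2 + 27.9*p + 32.724 = (p + 1.8)(p^2 + 5.4*p + 18.18) = 0 → Poles: -1.8, -2.7 + 3.3j, -2.7 - 3.3j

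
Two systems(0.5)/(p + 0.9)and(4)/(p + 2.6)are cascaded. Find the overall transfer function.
Series: H = H₁ · H₂ = (n₁·n₂)/(d₁·d₂).
Num: n₁·n₂ = 2. Den: d₁·d₂ = p^2 + 3.5*p + 2.34.
H(p) = (2)/(p^2 + 3.5*p + 2.34)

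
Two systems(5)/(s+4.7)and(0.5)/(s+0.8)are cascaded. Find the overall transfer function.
Series: H = H₁ · H₂ = (n₁·n₂)/(d₁·d₂).
Num: n₁·n₂ = 2.5. Den: d₁·d₂ = s^2 + 5.5*s + 3.76.
H(s) = (2.5)/(s^2 + 5.5*s + 3.76)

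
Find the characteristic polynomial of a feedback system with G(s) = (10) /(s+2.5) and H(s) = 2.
Characteristic poly = G_den * H_den + G_num * H_num = (s + 2.5) + (20) = s + 22.5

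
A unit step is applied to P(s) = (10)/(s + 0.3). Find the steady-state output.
FVT: lim_{t→∞} y(t) = lim_{s→0} s*Y(s) where Y(s) = P(s)/s.
= lim_{s→0} P(s) = P(0) = num(0)/den(0) = 10/0.3 = 33.33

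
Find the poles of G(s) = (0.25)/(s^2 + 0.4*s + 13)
Set denominator = 0: s^2 + 0.4*s + 13 = 0 → Poles: -0.2 + 3.6j, -0.2 - 3.6j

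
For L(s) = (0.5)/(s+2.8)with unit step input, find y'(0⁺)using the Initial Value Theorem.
IVT: y'(0⁺) = lim_{s→∞} s²·Y(s) = lim_{s→∞} s·L(s).
deg(num) = 0, deg(den) = 1, relative degree = 1, so s·L(s) → (leading num)/(leading den) = 0.5/1 = 0.5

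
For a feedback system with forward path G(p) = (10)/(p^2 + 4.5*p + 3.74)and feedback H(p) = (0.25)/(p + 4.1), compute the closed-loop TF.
Closed-loop T = G/(1+GH).
Numerator: G_num * H_den = 10*p + 41.
Denominator: G_den * H_den + G_num * H_num = (p^3 + 8.6*p^2 + 22.19*p + 15.334) + (2.5) = p^3 + 8.6*p^2 + 22.19*p + 17.834.
T(p) = (10*p + 41)/(p^3 + 8.6*p^2 + 22.19*p + 17.834)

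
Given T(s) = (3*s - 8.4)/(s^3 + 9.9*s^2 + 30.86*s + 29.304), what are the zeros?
Set numerator = 0: 3*s - 8.4 = 0 → Zeros: 2.8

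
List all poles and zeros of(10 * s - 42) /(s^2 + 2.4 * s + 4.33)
Set denominator = 0: s^2 + 2.4*s + 4.33 = 0 → Poles: -1.2 + 1.7j, -1.2 - 1.7j
Set numerator = 0: 10*s - 42 = 0 → Zeros: 4.2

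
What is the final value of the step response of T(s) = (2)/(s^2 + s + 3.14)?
FVT: lim_{t→∞} y(t) = lim_{s→0} s*Y(s) where Y(s) = T(s)/s.
= lim_{s→0} T(s) = T(0) = num(0)/den(0) = 2/3.14 = 0.6369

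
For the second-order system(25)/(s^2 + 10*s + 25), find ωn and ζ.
Standard form: ωn²/(s²+2ζωn·s+ωn²).
const=25=ωn² → ωn=5, s coeff=10=2ζωn → ζ=1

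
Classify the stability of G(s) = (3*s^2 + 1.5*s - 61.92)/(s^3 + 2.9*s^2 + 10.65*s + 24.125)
Denominator: s^3 + 2.9*s^2 + 10.65*s + 24.125 = (s + 2.5)(s^2 + 0.4*s + 9.65). Poles: -0.2 + 3.1j, -0.2 - 3.1j, -2.5. Stable (all poles in LHP)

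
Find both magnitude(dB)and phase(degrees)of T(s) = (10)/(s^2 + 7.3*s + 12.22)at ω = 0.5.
Substitute s = j*0.5: T(j0.5) = 0.764351 - 0.233073j.
|T| = 20*log₁₀(sqrt(Re²+Im²)) = -1.95 dB.
∠T = atan2(Im, Re) = -16.96°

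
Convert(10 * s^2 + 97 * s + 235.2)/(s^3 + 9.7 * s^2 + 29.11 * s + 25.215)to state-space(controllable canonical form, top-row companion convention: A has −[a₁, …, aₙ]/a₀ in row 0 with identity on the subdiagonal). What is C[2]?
Reachable canonical form: C = numerator coefficients (right-aligned, zero-padded to length n).
num = 10*s^2 + 97*s + 235.2, C = [[10, 97, 235.2]].
C[2] = 235.2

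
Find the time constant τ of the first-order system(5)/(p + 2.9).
First-order system: τ = -1/pole. Pole = -2.9. τ = -1/(-2.9) = 0.3448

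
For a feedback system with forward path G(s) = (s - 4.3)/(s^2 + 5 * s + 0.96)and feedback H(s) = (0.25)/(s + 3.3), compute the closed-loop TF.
Closed-loop T = G/(1+GH).
Numerator: G_num * H_den = s^2 - s - 14.19.
Denominator: G_den * H_den + G_num * H_num = (s^3 + 8.3*s^2 + 17.46*s + 3.168) + (0.25*s - 1.075) = s^3 + 8.3*s^2 + 17.71*s + 2.093.
T(s) = (s^2 - s - 14.19)/(s^3 + 8.3*s^2 + 17.71*s + 2.093)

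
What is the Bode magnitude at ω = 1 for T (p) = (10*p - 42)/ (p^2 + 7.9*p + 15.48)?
Substitute p = j*1: T(j1) = -1.94487 + 1.75169j.
|T(j1)| = sqrt(Re² + Im²) = 2.617.
20*log₁₀(2.617) = 8.36 dB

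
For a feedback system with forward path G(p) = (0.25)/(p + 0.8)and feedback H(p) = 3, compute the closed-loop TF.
Closed-loop T = G/(1+GH).
Numerator: G_num * H_den = 0.25.
Denominator: G_den * H_den + G_num * H_num = (p + 0.8) + (0.75) = p + 1.55.
T(p) = (0.25)/(p + 1.55)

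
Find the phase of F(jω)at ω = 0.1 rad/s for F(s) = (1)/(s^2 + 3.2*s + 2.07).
Substitute s = j*0.1: F(j0.1) = 0.473999 - 0.0736309j.
∠F(j0.1) = atan2(Im, Re) = atan2(-0.0736309, 0.473999) = -8.83°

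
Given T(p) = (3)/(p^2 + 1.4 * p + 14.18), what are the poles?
Set denominator = 0: p^2 + 1.4*p + 14.18 = 0 → Poles: -0.7 + 3.7j, -0.7 - 3.7j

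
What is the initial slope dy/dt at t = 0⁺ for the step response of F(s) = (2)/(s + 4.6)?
IVT: y'(0⁺) = lim_{s→∞} s²·Y(s) = lim_{s→∞} s·F(s).
deg(num) = 0, deg(den) = 1, relative degree = 1, so s·F(s) → (leading num)/(leading den) = 2/1 = 2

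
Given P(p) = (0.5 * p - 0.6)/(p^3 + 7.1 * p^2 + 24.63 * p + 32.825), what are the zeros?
Set numerator = 0: 0.5*p - 0.6 = 0 → Zeros: 1.2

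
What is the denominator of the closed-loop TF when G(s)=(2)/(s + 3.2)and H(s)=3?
Characteristic poly = G_den * H_den + G_num * H_num = (s + 3.2) + (6) = s + 9.2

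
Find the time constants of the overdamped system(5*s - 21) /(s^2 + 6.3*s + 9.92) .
Overdamped: real poles at -3.1, -3.2. τ = -1/pole → τ₁ = 0.3226, τ₂ = 0.3125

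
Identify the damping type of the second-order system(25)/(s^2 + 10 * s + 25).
Standard form: ωn²/(s²+2ζωn·s+ωn²) gives ωn=5, ζ=1.
Critically damped (ζ = 1)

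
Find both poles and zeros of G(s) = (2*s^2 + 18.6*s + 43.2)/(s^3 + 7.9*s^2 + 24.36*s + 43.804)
Set denominator = 0: s^3 + 7.9*s^2 + 24.36*s + 43.804 = (s + 4.7)(s^2 + 3.2*s + 9.32) = 0 → Poles: -1.6 + 2.6j, -1.6 - 2.6j, -4.7
Set numerator = 0: 2*s^2 + 18.6*s + 43.2 = 2*(s + 4.5)(s + 4.8) = 0 → Zeros: -4.5, -4.8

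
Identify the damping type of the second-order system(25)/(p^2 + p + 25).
Standard form: ωn²/(p²+2ζωn·p+ωn²) gives ωn=5, ζ=0.1.
Underdamped (ζ = 0.1 < 1)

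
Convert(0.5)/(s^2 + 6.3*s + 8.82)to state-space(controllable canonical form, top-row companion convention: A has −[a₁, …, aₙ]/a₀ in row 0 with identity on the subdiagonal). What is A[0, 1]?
Reachable canonical form for den = s^2 + 6.3*s + 8.82: top row of A = -[a₁,a₂,...,aₙ]/a₀, ones on the subdiagonal, zeros elsewhere.
A = [[-6.3, -8.82], [1, 0]].
A[0,1] = -8.82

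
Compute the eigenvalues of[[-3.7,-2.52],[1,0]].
Eigenvalues solve det(λI - A) = 0.
Characteristic polynomial: λ^2 + 3.7*λ + 2.52 = 0.
Factor: (λ + 2.8)(λ + 0.9) = 0.
Roots: -0.9, -2.8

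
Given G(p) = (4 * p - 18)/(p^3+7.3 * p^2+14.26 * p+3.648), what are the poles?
Set denominator = 0: p^3 + 7.3*p^2 + 14.26*p + 3.648 = (p + 3.8)(p + 3.2)(p + 0.3) = 0 → Poles: -0.3, -3.2, -3.8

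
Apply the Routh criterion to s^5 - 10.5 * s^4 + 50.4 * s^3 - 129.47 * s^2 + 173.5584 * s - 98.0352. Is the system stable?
Routh array:
s^5: [1, 50.4, 173.5584]; s^4: [-10.5, -129.47, -98.0352]; s^3: [38.0695, 164.222]; s^2: [-84.1758, -98.0352]; s^1: [119.884]; s^0: [-98.0352]
First column: [1, -10.5, 38.0695, -84.1758, 119.884, -98.0352]. Sign changes = 5.
No, unstable (5 RHP root(s))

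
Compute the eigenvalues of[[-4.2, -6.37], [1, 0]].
Eigenvalues solve det(λI - A) = 0.
Characteristic polynomial: λ^2 + 4.2*λ + 6.37 = 0.
Roots: -2.1 + 1.4j, -2.1 - 1.4j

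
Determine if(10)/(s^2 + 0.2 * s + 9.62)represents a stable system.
Denominator: s^2 + 0.2*s + 9.62. Poles: -0.1 + 3.1j, -0.1 - 3.1j. All Re(p)<0: Yes (stable)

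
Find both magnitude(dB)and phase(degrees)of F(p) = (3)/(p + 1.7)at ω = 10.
Substitute p = j*10: F(j10) = 0.0495675 - 0.291574j.
|F| = 20*log₁₀(sqrt(Re²+Im²)) = -10.58 dB.
∠F = atan2(Im, Re) = -80.35°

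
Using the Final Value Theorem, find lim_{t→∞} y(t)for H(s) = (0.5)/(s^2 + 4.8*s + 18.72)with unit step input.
FVT: lim_{t→∞} y(t) = lim_{s→0} s*Y(s) where Y(s) = H(s)/s.
= lim_{s→0} H(s) = H(0) = num(0)/den(0) = 0.5/18.72 = 0.02671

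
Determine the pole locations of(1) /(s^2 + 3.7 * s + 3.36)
Set denominator = 0: s^2 + 3.7*s + 3.36 = (s + 2.1)(s + 1.6) = 0 → Poles: -1.6, -2.1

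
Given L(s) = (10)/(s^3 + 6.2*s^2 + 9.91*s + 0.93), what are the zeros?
Numerator is a nonzero constant (10) → Zeros: none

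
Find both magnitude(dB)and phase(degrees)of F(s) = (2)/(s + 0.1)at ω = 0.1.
Substitute s = j*0.1: F(j0.1) = 10 - 10j.
|F| = 20*log₁₀(sqrt(Re²+Im²)) = 23.01 dB.
∠F = atan2(Im, Re) = -45.00°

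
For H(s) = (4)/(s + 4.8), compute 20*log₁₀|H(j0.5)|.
Substitute s = j*0.5: H(j0.5) = 0.824388 - 0.0858738j.
|H(j0.5)| = sqrt(Re² + Im²) = 0.8288.
20*log₁₀(0.8288) = -1.63 dB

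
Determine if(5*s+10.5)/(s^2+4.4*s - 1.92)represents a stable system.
Denominator: s^2 + 4.4*s - 1.92 = (s - 0.4)(s + 4.8). Poles: -4.8, 0.4. All Re(p)<0: No (unstable)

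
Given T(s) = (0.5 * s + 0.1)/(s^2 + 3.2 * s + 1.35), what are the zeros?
Set numerator = 0: 0.5*s + 0.1 = 0 → Zeros: -0.2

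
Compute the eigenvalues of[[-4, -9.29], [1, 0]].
Eigenvalues solve det(λI - A) = 0.
Characteristic polynomial: λ^2 + 4*λ + 9.29 = 0.
Roots: -2 + 2.3j, -2 - 2.3j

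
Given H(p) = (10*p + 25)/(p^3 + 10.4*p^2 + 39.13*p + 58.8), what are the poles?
Set denominator = 0: p^3 + 10.4*p^2 + 39.13*p + 58.8 = (p + 4.8)(p^2 + 5.6*p + 12.25) = 0 → Poles: -2.8 + 2.1j, -2.8 - 2.1j, -4.8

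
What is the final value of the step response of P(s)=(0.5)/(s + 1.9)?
FVT: lim_{t→∞} y(t) = lim_{s→0} s*Y(s) where Y(s) = P(s)/s.
= lim_{s→0} P(s) = P(0) = num(0)/den(0) = 0.5/1.9 = 0.2632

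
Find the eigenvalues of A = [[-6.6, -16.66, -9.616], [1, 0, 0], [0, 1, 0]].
Eigenvalues solve det(λI - A) = 0.
Characteristic polynomial: λ^3 + 6.6*λ^2 + 16.66*λ + 9.616 = 0.
Factor: (λ + 0.8)(λ^2 + 5.8*λ + 12.02) = 0.
Roots: -0.8, -2.9 + 1.9j, -2.9 - 1.9j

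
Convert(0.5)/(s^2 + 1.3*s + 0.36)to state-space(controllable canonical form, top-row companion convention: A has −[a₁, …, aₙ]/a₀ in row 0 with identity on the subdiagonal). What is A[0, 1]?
Reachable canonical form for den = s^2 + 1.3*s + 0.36: top row of A = -[a₁,a₂,...,aₙ]/a₀, ones on the subdiagonal, zeros elsewhere.
A = [[-1.3, -0.36], [1, 0]].
A[0,1] = -0.36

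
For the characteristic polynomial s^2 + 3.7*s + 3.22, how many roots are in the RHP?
s^2 + 3.7*s + 3.22 = (s + 2.3)(s + 1.4). Poles: -1.4, -2.3. RHP poles (Re>0): 0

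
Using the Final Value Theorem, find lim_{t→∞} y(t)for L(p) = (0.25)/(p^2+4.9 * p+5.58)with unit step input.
FVT: lim_{t→∞} y(t) = lim_{p→0} p*Y(p) where Y(p) = L(p)/p.
= lim_{p→0} L(p) = L(0) = num(0)/den(0) = 0.25/5.58 = 0.0448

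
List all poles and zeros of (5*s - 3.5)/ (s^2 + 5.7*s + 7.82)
Set denominator = 0: s^2 + 5.7*s + 7.82 = (s + 2.3)(s + 3.4) = 0 → Poles: -2.3, -3.4
Set numerator = 0: 5*s - 3.5 = 0 → Zeros: 0.7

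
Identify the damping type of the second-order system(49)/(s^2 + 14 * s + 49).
Standard form: ωn²/(s²+2ζωn·s+ωn²) gives ωn=7, ζ=1.
Critically damped (ζ = 1)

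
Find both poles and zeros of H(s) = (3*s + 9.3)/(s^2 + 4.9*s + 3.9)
Set denominator = 0: s^2 + 4.9*s + 3.9 = (s + 3.9)(s + 1) = 0 → Poles: -1, -3.9
Set numerator = 0: 3*s + 9.3 = 0 → Zeros: -3.1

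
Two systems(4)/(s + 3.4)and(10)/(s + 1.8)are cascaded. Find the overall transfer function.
Series: H = H₁ · H₂ = (n₁·n₂)/(d₁·d₂).
Num: n₁·n₂ = 40. Den: d₁·d₂ = s^2 + 5.2*s + 6.12.
H(s) = (40)/(s^2 + 5.2*s + 6.12)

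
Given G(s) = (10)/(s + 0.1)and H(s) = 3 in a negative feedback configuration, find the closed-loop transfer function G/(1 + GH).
Closed-loop T = G/(1+GH).
Numerator: G_num * H_den = 10.
Denominator: G_den * H_den + G_num * H_num = (s + 0.1) + (30) = s + 30.1.
T(s) = (10)/(s + 30.1)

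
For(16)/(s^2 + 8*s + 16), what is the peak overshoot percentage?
Standard form: ωn²/(s²+2ζωn·s+ωn²) → ωn = 4, ζ = 1.
ζ ≥ 1, so the response is non-oscillatory: peak overshoot = 0%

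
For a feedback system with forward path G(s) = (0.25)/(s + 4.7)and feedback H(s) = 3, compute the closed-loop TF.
Closed-loop T = G/(1+GH).
Numerator: G_num * H_den = 0.25.
Denominator: G_den * H_den + G_num * H_num = (s + 4.7) + (0.75) = s + 5.45.
T(s) = (0.25)/(s + 5.45)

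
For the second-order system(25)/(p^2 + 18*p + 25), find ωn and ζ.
Standard form: ωn²/(p²+2ζωn·p+ωn²).
const=25=ωn² → ωn=5, p coeff=18=2ζωn → ζ=1.8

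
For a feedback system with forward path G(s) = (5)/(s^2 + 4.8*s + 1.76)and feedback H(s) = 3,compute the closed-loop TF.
Closed-loop T = G/(1+GH).
Numerator: G_num * H_den = 5.
Denominator: G_den * H_den + G_num * H_num = (s^2 + 4.8*s + 1.76) + (15) = s^2 + 4.8*s + 16.76.
T(s) = (5)/(s^2 + 4.8*s + 16.76)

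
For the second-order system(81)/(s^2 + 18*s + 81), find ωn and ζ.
Standard form: ωn²/(s²+2ζωn·s+ωn²).
const=81=ωn² → ωn=9, s coeff=18=2ζωn → ζ=1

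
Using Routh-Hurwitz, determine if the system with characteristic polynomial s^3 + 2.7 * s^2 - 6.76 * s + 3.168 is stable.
Routh array:
s^3: [1, -6.76]; s^2: [2.7, 3.168]; s^1: [-7.93333]; s^0: [3.168]
First column: [1, 2.7, -7.93333, 3.168]. Sign changes = 2.
No, unstable (2 RHP root(s))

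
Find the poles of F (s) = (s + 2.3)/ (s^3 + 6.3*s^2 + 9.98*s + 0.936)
Set denominator = 0: s^3 + 6.3*s^2 + 9.98*s + 0.936 = (s + 0.1)(s + 2.6)(s + 3.6) = 0 → Poles: -0.1, -2.6, -3.6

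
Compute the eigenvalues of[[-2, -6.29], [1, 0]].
Eigenvalues solve det(λI - A) = 0.
Characteristic polynomial: λ^2 + 2*λ + 6.29 = 0.
Roots: -1 + 2.3j, -1 - 2.3j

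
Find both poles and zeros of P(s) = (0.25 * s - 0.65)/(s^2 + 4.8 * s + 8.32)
Set denominator = 0: s^2 + 4.8*s + 8.32 = 0 → Poles: -2.4 + 1.6j, -2.4 - 1.6j
Set numerator = 0: 0.25*s - 0.65 = 0 → Zeros: 2.6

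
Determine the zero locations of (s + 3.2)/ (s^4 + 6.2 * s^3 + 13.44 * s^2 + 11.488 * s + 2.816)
Set numerator = 0: s + 3.2 = 0 → Zeros: -3.2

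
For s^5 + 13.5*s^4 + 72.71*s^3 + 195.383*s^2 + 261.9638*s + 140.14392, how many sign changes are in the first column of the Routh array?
Routh array:
s^5: [1, 72.71, 261.9638]; s^4: [13.5, 195.383, 140.14392]; s^3: [58.2372, 251.583]; s^2: [137.063, 140.14392]; s^1: [192.037]; s^0: [140.14392]
First column: [1, 13.5, 58.2372, 137.063, 192.037, 140.14392]. Sign changes = 0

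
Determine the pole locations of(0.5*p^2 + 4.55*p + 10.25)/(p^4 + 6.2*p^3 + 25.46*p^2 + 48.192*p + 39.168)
Set denominator = 0: p^4 + 6.2*p^3 + 25.46*p^2 + 48.192*p + 39.168 = (p^2 + 3*p + 3.06)(p^2 + 3.2*p + 12.8) = 0 → Poles: -1.5 + 0.9j, -1.5 - 0.9j, -1.6 + 3.2j, -1.6 - 3.2j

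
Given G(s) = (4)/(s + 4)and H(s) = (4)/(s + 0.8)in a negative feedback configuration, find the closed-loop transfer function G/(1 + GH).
Closed-loop T = G/(1+GH).
Numerator: G_num * H_den = 4*s + 3.2.
Denominator: G_den * H_den + G_num * H_num = (s^2 + 4.8*s + 3.2) + (16) = s^2 + 4.8*s + 19.2.
T(s) = (4*s + 3.2)/(s^2 + 4.8*s + 19.2)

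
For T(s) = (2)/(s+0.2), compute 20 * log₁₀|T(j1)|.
Substitute s = j*1: T(j1) = 0.384615 - 1.92308j.
|T(j1)| = sqrt(Re² + Im²) = 1.961.
20*log₁₀(1.961) = 5.85 dB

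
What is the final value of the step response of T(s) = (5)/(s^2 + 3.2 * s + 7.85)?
FVT: lim_{t→∞} y(t) = lim_{s→0} s*Y(s) where Y(s) = T(s)/s.
= lim_{s→0} T(s) = T(0) = num(0)/den(0) = 5/7.85 = 0.6369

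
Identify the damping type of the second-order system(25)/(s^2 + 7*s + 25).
Standard form: ωn²/(s²+2ζωn·s+ωn²) gives ωn=5, ζ=0.7.
Underdamped (ζ = 0.7 < 1)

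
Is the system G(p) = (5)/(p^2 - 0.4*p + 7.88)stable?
Denominator: p^2 - 0.4*p + 7.88. Poles: 0.2 + 2.8j, 0.2 - 2.8j. All Re(p)<0: No (unstable)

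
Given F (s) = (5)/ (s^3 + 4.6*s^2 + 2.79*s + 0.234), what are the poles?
Set denominator = 0: s^3 + 4.6*s^2 + 2.79*s + 0.234 = (s + 0.6)(s + 3.9)(s + 0.1) = 0 → Poles: -0.1, -0.6, -3.9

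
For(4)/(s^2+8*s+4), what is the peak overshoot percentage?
Standard form: ωn²/(s²+2ζωn·s+ωn²) → ωn = 2, ζ = 2.
ζ ≥ 1, so the response is non-oscillatory: peak overshoot = 0%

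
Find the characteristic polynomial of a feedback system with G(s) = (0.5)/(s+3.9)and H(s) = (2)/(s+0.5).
Characteristic poly = G_den * H_den + G_num * H_num = (s^2 + 4.4*s + 1.95) + (1) = s^2 + 4.4*s + 2.95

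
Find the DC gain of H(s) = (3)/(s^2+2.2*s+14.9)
DC gain = H(0) = num(0)/den(0) = 3/14.9 = 0.2013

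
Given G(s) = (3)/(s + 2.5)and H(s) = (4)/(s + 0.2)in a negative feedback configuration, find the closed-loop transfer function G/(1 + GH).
Closed-loop T = G/(1+GH).
Numerator: G_num * H_den = 3*s + 0.6.
Denominator: G_den * H_den + G_num * H_num = (s^2 + 2.7*s + 0.5) + (12) = s^2 + 2.7*s + 12.5.
T(s) = (3*s + 0.6)/(s^2 + 2.7*s + 12.5)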